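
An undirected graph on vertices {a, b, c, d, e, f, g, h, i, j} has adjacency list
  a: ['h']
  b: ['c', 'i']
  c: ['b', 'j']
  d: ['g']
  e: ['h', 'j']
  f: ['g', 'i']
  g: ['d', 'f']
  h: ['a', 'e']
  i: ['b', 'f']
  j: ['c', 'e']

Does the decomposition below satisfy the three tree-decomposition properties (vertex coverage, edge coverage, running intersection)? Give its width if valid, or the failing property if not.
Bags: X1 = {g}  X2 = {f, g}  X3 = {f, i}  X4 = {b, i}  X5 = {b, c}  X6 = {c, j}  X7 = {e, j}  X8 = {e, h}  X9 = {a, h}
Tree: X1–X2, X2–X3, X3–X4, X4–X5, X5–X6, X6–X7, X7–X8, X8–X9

A tree decomposition must satisfy three properties: every vertex lies in some bag; for every edge, both endpoints lie together in some bag; and for every vertex, the bags containing it form a connected subtree. Here vertex d appears in no bag, so the decomposition is invalid.

No — vertex d appears in no bag.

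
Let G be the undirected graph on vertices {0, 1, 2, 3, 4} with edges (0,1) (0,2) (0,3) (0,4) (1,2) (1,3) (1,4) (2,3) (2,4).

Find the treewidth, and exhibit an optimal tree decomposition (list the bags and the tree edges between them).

Treewidth 3.
Bags: B1 = {0, 1, 2, 4}  B2 = {0, 1, 2, 3}
Tree: B1–B2

The largest bag has 4 vertices, giving width 3; this decomposition certifies tw(G) ≤ 3. Conversely, {0, 1, 2, 3} is a clique of size 4, and the vertices of any clique must share a bag in every tree decomposition; so some bag has ≥ 4 vertices and tw(G) ≥ 3. The upper and lower bounds meet at 3, so that is the treewidth.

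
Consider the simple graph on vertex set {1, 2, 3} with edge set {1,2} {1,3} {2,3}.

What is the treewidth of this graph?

A width-2 tree decomposition is:
Bags: B1 = {1, 2, 3}
Tree: (single bag)
A single bag containing all 3 vertices is trivially a valid decomposition of width 2. Conversely, {1, 2, 3} is a clique of size 3, and the vertices of any clique must share a bag in every tree decomposition; so some bag has ≥ 3 vertices and tw(G) ≥ 2. Hence tw(G) = 2 exactly.

2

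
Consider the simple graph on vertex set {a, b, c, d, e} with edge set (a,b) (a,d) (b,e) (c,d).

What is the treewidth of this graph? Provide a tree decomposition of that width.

Every bag has size at most 2, so the width is 2 − 1 = 1 and tw(G) ≤ 1. G has an edge, so its treewidth is at least 1. The upper and lower bounds meet at 1, so that is the treewidth.

Treewidth 1.
One such decomposition:
Bags: B1 = {c, d}  B2 = {a, d}  B3 = {a, b}  B4 = {b, e}
Tree: B1–B2, B2–B3, B3–B4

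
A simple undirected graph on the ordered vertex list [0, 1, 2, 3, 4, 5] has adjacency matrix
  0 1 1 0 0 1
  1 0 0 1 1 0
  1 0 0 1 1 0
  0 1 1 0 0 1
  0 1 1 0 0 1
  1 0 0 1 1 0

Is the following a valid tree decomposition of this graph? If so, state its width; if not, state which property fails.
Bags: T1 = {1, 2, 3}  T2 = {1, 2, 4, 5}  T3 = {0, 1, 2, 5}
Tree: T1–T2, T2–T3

No — edge (5,3) lies in no bag.

A tree decomposition must satisfy three properties: every vertex lies in some bag; for every edge, both endpoints lie together in some bag; and for every vertex, the bags containing it form a connected subtree. Here edge (5,3) lies in no bag, so the decomposition is invalid.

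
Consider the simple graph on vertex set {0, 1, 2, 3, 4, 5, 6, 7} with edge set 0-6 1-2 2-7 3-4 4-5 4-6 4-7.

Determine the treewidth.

1

A width-1 tree decomposition is:
Bags: B1 = {4, 7}  B2 = {3, 4}  B3 = {2, 7}  B4 = {1, 2}  B5 = {4, 6}  B6 = {4, 5}  B7 = {0, 6}
Tree: B1–B2, B1–B3, B3–B4, B2–B5, B5–B6, B5–B7
Every bag has size at most 2, so the width is 2 − 1 = 1 and tw(G) ≤ 1. G has an edge, so its treewidth is at least 1. Hence tw(G) = 1 exactly.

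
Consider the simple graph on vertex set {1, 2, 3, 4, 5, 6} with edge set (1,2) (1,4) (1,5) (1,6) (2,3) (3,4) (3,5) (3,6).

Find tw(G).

2

A width-2 tree decomposition is:
Bags: B1 = {1, 3, 6}  B2 = {1, 3, 4}  B3 = {1, 2, 3}  B4 = {1, 3, 5}
Tree: B1–B2, B2–B3, B3–B4
Every bag has size at most 3, so the width is 3 − 1 = 2 and tw(G) ≤ 2. The edges 1–6–3–4–1 form a cycle, so G is not a tree and its treewidth is at least 2. Therefore the treewidth is 2.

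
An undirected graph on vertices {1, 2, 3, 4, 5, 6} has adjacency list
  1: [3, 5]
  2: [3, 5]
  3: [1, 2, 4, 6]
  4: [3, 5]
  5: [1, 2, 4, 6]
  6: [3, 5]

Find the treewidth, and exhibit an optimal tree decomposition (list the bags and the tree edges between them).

Each bag holds 3 vertices, so the decomposition has width 2, which upper-bounds the treewidth. Since 6–3–2–5–6 is a cycle in G, G is not acyclic. Forests are exactly the graphs of treewidth ≤ 1, so tw(G) ≥ 2. Therefore the treewidth is 2.

Treewidth 2.
One optimal decomposition is:
Bags: B1 = {3, 5, 6}  B2 = {2, 3, 5}  B3 = {3, 4, 5}  B4 = {1, 3, 5}
Tree: B1–B2, B2–B3, B3–B4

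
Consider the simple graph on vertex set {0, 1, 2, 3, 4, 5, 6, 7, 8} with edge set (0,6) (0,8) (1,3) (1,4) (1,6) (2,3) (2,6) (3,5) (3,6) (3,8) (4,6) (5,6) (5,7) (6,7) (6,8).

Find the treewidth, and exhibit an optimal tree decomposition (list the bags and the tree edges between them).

Treewidth 2.
One optimal decomposition is:
Bags: B1 = {3, 6, 8}  B2 = {3, 5, 6}  B3 = {1, 3, 6}  B4 = {2, 3, 6}  B5 = {1, 4, 6}  B6 = {0, 6, 8}  B7 = {5, 6, 7}
Tree: B1–B2, B2–B3, B3–B4, B3–B5, B1–B6, B2–B7

Every bag has size at most 3, so the width is 3 − 1 = 2 and tw(G) ≤ 2. For the lower bound, the 3 vertices {0, 6, 8} are pairwise adjacent, and any tree decomposition puts a clique entirely inside one bag — forcing width ≥ 2. Hence tw(G) = 2 exactly.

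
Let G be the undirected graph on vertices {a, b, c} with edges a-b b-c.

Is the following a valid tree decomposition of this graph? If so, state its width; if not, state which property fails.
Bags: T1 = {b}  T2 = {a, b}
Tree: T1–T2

No — vertex c appears in no bag.

A tree decomposition must satisfy three properties: every vertex lies in some bag; for every edge, both endpoints lie together in some bag; and for every vertex, the bags containing it form a connected subtree. Here vertex c appears in no bag, so the decomposition is invalid.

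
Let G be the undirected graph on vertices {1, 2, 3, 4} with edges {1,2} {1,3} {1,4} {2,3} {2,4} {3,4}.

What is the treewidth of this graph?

3

A width-3 tree decomposition is:
Bags: B1 = {1, 2, 3, 4}
Tree: (single bag)
With just one bag of size 4, the width is 4 − 1 = 3, so tw(G) ≤ 3. For the lower bound, the 4 vertices {1, 2, 3, 4} are pairwise adjacent, and any tree decomposition puts a clique entirely inside one bag — forcing width ≥ 3. The upper and lower bounds meet at 3, so that is the treewidth.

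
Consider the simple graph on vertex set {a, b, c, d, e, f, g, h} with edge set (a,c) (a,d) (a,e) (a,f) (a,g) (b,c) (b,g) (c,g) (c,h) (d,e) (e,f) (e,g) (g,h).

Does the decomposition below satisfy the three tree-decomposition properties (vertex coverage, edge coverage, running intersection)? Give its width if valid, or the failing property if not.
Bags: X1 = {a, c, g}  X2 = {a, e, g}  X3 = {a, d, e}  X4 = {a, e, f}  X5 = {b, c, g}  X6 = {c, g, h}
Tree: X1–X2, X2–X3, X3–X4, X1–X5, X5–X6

Every vertex of G appears in some bag (union = {a, b, c, d, e, f, g, h}); every edge is covered by a bag; and for each vertex v the set of bags containing v is connected in the bag tree. The decomposition is therefore valid. The largest bag has 3 vertices, so the width is 2.

Yes; width 2.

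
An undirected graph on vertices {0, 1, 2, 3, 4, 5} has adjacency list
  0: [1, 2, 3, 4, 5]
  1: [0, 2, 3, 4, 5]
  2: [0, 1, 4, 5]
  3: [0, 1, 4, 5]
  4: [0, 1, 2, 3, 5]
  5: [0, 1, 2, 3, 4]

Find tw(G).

A width-4 tree decomposition is:
Bags: B1 = {0, 1, 3, 4, 5}  B2 = {0, 1, 2, 4, 5}
Tree: B1–B2
The largest bag has 5 vertices, giving width 4; this decomposition certifies tw(G) ≤ 4. On the other hand G contains the 5-clique {0, 1, 2, 4, 5}. A clique must lie in a single bag of any decomposition, so no decomposition can have width below 4. Therefore the treewidth is 4.

4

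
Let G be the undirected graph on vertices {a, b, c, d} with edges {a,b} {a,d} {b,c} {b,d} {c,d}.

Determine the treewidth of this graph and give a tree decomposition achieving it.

Treewidth 2.
One such decomposition:
Bags: B1 = {b, c, d}  B2 = {a, b, d}
Tree: B1–B2

Every bag has size at most 3, so the width is 3 − 1 = 2 and tw(G) ≤ 2. Conversely, {b, c, d} is a clique of size 3, and the vertices of any clique must share a bag in every tree decomposition; so some bag has ≥ 3 vertices and tw(G) ≥ 2. Combining the bounds, tw(G) = 2.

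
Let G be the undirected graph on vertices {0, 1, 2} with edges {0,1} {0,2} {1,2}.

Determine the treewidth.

A width-2 tree decomposition is:
Bags: B1 = {0, 1, 2}
Tree: (single bag)
With just one bag of size 3, the width is 3 − 1 = 2, so tw(G) ≤ 2. On the other hand G contains the 3-clique {0, 1, 2}. A clique must lie in a single bag of any decomposition, so no decomposition can have width below 2. Therefore the treewidth is 2.

2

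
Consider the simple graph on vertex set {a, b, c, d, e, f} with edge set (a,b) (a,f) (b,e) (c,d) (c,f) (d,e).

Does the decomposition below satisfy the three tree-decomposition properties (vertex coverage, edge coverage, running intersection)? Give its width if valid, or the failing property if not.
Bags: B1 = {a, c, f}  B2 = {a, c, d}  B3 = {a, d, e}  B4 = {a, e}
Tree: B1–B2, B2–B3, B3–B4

A tree decomposition must satisfy three properties: every vertex lies in some bag; for every edge, both endpoints lie together in some bag; and for every vertex, the bags containing it form a connected subtree. Here vertex b appears in no bag, so the decomposition is invalid.

No — vertex b appears in no bag.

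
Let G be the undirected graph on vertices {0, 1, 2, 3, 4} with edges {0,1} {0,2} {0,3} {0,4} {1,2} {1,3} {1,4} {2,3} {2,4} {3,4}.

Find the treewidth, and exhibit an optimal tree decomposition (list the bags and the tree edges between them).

Treewidth 4.
One optimal decomposition is:
Bags: B1 = {0, 1, 2, 3, 4}
Tree: (single bag)

A single bag containing all 5 vertices is trivially a valid decomposition of width 4. For the lower bound, the 5 vertices {0, 1, 2, 3, 4} are pairwise adjacent, and any tree decomposition puts a clique entirely inside one bag — forcing width ≥ 4. Combining the bounds, tw(G) = 4.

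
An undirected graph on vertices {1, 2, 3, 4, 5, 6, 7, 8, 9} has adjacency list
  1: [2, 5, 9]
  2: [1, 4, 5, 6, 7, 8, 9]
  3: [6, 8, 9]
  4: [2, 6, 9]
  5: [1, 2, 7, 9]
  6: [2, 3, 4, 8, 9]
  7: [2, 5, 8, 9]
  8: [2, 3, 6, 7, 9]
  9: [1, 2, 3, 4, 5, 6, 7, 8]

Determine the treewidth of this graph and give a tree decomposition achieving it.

Treewidth 3.
One optimal decomposition is:
Bags: B1 = {2, 6, 8, 9}  B2 = {2, 4, 6, 9}  B3 = {3, 6, 8, 9}  B4 = {2, 7, 8, 9}  B5 = {2, 5, 7, 9}  B6 = {1, 2, 5, 9}
Tree: B1–B2, B1–B3, B1–B4, B4–B5, B5–B6

Each bag holds 4 vertices, so the decomposition has width 3, which upper-bounds the treewidth. On the other hand G contains the 4-clique {2, 6, 8, 9}. A clique must lie in a single bag of any decomposition, so no decomposition can have width below 3. Combining the bounds, tw(G) = 3.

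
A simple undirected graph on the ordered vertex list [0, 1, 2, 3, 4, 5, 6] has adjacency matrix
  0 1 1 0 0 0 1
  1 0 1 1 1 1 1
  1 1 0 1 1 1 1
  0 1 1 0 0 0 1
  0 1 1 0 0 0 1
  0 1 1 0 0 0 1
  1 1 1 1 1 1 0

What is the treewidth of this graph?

A width-3 tree decomposition is:
Bags: B1 = {0, 1, 2, 6}  B2 = {1, 2, 3, 6}  B3 = {1, 2, 5, 6}  B4 = {1, 2, 4, 6}
Tree: B1–B2, B1–B3, B3–B4
Every bag has size at most 4, so the width is 4 − 1 = 3 and tw(G) ≤ 3. Conversely, {0, 1, 2, 6} is a clique of size 4, and the vertices of any clique must share a bag in every tree decomposition; so some bag has ≥ 4 vertices and tw(G) ≥ 3. Hence tw(G) = 3 exactly.

3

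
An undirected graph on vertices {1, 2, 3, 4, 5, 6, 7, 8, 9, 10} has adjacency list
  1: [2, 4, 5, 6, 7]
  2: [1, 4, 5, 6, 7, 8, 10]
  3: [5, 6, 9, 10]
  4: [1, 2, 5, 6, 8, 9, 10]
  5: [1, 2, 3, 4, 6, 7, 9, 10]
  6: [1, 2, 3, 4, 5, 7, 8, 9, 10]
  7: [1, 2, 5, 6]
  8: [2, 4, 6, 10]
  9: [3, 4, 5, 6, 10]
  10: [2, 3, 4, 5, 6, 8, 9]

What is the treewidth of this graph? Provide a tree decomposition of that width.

Each bag holds 5 vertices, so the decomposition has width 4, which upper-bounds the treewidth. Conversely, {2, 4, 6, 8, 10} is a clique of size 5, and the vertices of any clique must share a bag in every tree decomposition; so some bag has ≥ 5 vertices and tw(G) ≥ 4. Combining the bounds, tw(G) = 4.

Treewidth 4.
Bags: B1 = {1, 2, 5, 6, 7}  B2 = {1, 2, 4, 5, 6}  B3 = {2, 4, 5, 6, 10}  B4 = {2, 4, 6, 8, 10}  B5 = {4, 5, 6, 9, 10}  B6 = {3, 5, 6, 9, 10}
Tree: B1–B2, B2–B3, B3–B4, B3–B5, B5–B6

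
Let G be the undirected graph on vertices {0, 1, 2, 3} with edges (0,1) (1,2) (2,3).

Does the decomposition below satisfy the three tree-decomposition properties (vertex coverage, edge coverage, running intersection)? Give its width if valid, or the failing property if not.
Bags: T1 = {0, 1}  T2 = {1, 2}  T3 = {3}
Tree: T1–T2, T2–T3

A tree decomposition must satisfy three properties: every vertex lies in some bag; for every edge, both endpoints lie together in some bag; and for every vertex, the bags containing it form a connected subtree. Here edge (2,3) lies in no bag, so the decomposition is invalid.

No — edge (2,3) lies in no bag.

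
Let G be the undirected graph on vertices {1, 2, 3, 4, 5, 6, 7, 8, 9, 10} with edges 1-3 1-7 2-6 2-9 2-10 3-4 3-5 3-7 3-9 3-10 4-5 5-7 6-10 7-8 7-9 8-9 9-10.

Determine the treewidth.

A width-2 tree decomposition is:
Bags: B1 = {3, 5, 7}  B2 = {1, 3, 7}  B3 = {3, 7, 9}  B4 = {7, 8, 9}  B5 = {3, 9, 10}  B6 = {3, 4, 5}  B7 = {2, 9, 10}  B8 = {2, 6, 10}
Tree: B1–B2, B2–B3, B3–B4, B3–B5, B1–B6, B5–B7, B7–B8
Each bag holds 3 vertices, so the decomposition has width 2, which upper-bounds the treewidth. On the other hand G contains the 3-clique {7, 8, 9}. A clique must lie in a single bag of any decomposition, so no decomposition can have width below 2. Hence tw(G) = 2 exactly.

2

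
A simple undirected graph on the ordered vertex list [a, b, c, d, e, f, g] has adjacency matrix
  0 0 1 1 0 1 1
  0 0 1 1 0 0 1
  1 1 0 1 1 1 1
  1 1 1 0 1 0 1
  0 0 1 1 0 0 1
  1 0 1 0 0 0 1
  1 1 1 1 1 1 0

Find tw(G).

3

A width-3 tree decomposition is:
Bags: B1 = {a, c, d, g}  B2 = {a, c, f, g}  B3 = {c, d, e, g}  B4 = {b, c, d, g}
Tree: B1–B2, B1–B3, B1–B4
Every bag has size at most 4, so the width is 4 − 1 = 3 and tw(G) ≤ 3. On the other hand G contains the 4-clique {c, d, e, g}. A clique must lie in a single bag of any decomposition, so no decomposition can have width below 3. Hence tw(G) = 3 exactly.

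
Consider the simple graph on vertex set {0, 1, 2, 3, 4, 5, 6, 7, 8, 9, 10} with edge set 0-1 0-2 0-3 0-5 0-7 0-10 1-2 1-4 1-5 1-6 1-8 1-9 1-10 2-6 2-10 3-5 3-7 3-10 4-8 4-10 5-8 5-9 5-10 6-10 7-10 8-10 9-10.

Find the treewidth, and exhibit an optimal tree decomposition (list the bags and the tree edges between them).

Treewidth 3.
Bags: B1 = {1, 2, 6, 10}  B2 = {0, 1, 2, 10}  B3 = {0, 1, 5, 10}  B4 = {1, 5, 8, 10}  B5 = {1, 5, 9, 10}  B6 = {1, 4, 8, 10}  B7 = {0, 3, 5, 10}  B8 = {0, 3, 7, 10}
Tree: B1–B2, B2–B3, B3–B4, B4–B5, B4–B6, B3–B7, B7–B8

The largest bag has 4 vertices, giving width 3; this decomposition certifies tw(G) ≤ 3. On the other hand G contains the 4-clique {0, 1, 2, 10}. A clique must lie in a single bag of any decomposition, so no decomposition can have width below 3. The upper and lower bounds meet at 3, so that is the treewidth.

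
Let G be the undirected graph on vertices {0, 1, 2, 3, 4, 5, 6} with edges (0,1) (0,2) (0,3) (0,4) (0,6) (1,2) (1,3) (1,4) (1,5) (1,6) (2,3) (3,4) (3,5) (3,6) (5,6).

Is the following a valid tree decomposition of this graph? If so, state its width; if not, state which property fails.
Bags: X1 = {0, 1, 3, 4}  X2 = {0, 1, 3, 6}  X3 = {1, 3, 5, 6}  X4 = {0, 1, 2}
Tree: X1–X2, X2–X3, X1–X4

No — edge (3,2) lies in no bag.

A tree decomposition must satisfy three properties: every vertex lies in some bag; for every edge, both endpoints lie together in some bag; and for every vertex, the bags containing it form a connected subtree. Here edge (3,2) lies in no bag, so the decomposition is invalid.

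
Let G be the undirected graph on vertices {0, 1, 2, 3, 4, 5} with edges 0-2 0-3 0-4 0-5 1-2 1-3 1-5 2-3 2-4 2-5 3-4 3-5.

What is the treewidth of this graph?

A width-3 tree decomposition is:
Bags: B1 = {0, 2, 3, 5}  B2 = {0, 2, 3, 4}  B3 = {1, 2, 3, 5}
Tree: B1–B2, B1–B3
The largest bag has 4 vertices, giving width 3; this decomposition certifies tw(G) ≤ 3. Conversely, {0, 2, 3, 4} is a clique of size 4, and the vertices of any clique must share a bag in every tree decomposition; so some bag has ≥ 4 vertices and tw(G) ≥ 3. The upper and lower bounds meet at 3, so that is the treewidth.

3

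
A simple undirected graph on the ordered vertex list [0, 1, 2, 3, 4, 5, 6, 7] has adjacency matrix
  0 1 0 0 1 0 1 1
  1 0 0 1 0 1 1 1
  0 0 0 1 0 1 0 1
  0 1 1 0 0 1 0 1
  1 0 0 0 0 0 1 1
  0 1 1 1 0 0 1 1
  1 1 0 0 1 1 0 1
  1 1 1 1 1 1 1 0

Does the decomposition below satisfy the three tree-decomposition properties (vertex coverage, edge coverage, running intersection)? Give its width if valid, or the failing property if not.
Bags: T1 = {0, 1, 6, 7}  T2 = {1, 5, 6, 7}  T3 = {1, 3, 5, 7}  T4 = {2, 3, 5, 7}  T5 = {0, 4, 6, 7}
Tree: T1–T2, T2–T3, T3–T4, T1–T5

Vertex coverage: the bags together contain {0, 1, 2, 3, 4, 5, 6, 7}, the full vertex set. Edge coverage: each edge of G has both endpoints in at least one bag. Running intersection: for every vertex, the bags containing it form a connected subtree. All three properties hold, so this is a valid tree decomposition of width max|bag| − 1 = 3, and hence tw(G) ≤ 3.

Yes; width 3.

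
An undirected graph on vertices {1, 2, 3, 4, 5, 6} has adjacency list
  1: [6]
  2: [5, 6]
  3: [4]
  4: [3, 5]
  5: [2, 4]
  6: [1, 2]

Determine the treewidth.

1

A width-1 tree decomposition is:
Bags: B1 = {2, 5}  B2 = {4, 5}  B3 = {2, 6}  B4 = {1, 6}  B5 = {3, 4}
Tree: B1–B2, B1–B3, B3–B4, B2–B5
The largest bag has 2 vertices, giving width 1; this decomposition certifies tw(G) ≤ 1. Any graph with an edge has treewidth ≥ 1, and G has the edge 2–5. Therefore the treewidth is 1.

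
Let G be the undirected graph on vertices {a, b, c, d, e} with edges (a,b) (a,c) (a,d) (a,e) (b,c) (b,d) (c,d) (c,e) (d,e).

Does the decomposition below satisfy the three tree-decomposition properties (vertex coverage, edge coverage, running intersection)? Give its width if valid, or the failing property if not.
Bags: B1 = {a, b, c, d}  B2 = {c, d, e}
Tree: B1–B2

No — edge (a,e) lies in no bag.

A tree decomposition must satisfy three properties: every vertex lies in some bag; for every edge, both endpoints lie together in some bag; and for every vertex, the bags containing it form a connected subtree. Here edge (a,e) lies in no bag, so the decomposition is invalid.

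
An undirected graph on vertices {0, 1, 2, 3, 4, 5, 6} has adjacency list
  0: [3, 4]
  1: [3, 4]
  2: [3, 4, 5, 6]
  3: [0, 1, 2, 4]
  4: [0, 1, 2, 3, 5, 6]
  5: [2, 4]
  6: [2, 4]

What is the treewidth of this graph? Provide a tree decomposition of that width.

Treewidth 2.
One optimal decomposition is:
Bags: B1 = {0, 3, 4}  B2 = {2, 3, 4}  B3 = {1, 3, 4}  B4 = {2, 4, 6}  B5 = {2, 4, 5}
Tree: B1–B2, B2–B3, B2–B4, B4–B5

The largest bag has 3 vertices, giving width 2; this decomposition certifies tw(G) ≤ 2. For the lower bound, the 3 vertices {0, 3, 4} are pairwise adjacent, and any tree decomposition puts a clique entirely inside one bag — forcing width ≥ 2. Combining the bounds, tw(G) = 2.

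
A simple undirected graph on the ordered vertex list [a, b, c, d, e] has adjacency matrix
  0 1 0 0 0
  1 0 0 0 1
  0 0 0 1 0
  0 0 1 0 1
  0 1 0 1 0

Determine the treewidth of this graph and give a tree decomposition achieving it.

The largest bag has 2 vertices, giving width 1; this decomposition certifies tw(G) ≤ 1. Since G has at least one edge (e.g. a–b), it is not an edgeless graph, so tw(G) ≥ 1. The upper and lower bounds meet at 1, so that is the treewidth.

Treewidth 1.
One such decomposition:
Bags: B1 = {a, b}  B2 = {b, e}  B3 = {d, e}  B4 = {c, d}
Tree: B1–B2, B2–B3, B3–B4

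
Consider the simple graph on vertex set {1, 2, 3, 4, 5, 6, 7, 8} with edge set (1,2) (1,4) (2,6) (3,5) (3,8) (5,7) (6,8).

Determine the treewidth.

A width-1 tree decomposition is:
Bags: B1 = {5, 7}  B2 = {3, 5}  B3 = {3, 8}  B4 = {6, 8}  B5 = {2, 6}  B6 = {1, 2}  B7 = {1, 4}
Tree: B1–B2, B2–B3, B3–B4, B4–B5, B5–B6, B6–B7
The largest bag has 2 vertices, giving width 1; this decomposition certifies tw(G) ≤ 1. G has an edge, so its treewidth is at least 1. The upper and lower bounds meet at 1, so that is the treewidth.

1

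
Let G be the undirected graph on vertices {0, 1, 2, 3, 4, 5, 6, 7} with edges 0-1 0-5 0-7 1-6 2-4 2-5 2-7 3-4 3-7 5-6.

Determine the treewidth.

A width-2 tree decomposition is:
Bags: B1 = {1, 5, 6}  B2 = {0, 1, 5}  B3 = {0, 2, 5}  B4 = {0, 2, 7}  B5 = {2, 4, 7}  B6 = {3, 4, 7}
Tree: B1–B2, B2–B3, B3–B4, B4–B5, B5–B6
Each bag holds 3 vertices, so the decomposition has width 2, which upper-bounds the treewidth. The edges 6–1–0–5–6 form a cycle, so G is not a tree and its treewidth is at least 2. The upper and lower bounds meet at 2, so that is the treewidth.

2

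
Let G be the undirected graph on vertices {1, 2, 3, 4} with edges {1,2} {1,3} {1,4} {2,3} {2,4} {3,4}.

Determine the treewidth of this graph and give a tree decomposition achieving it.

Treewidth 3.
Bags: B1 = {1, 2, 3, 4}
Tree: (single bag)

With just one bag of size 4, the width is 4 − 1 = 3, so tw(G) ≤ 3. On the other hand G contains the 4-clique {1, 2, 3, 4}. A clique must lie in a single bag of any decomposition, so no decomposition can have width below 3. Hence tw(G) = 3 exactly.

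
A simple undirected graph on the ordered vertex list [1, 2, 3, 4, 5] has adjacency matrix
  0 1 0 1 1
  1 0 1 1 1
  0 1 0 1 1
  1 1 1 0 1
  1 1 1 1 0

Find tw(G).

3

A width-3 tree decomposition is:
Bags: B1 = {2, 3, 4, 5}  B2 = {1, 2, 4, 5}
Tree: B1–B2
Every bag has size at most 4, so the width is 4 − 1 = 3 and tw(G) ≤ 3. On the other hand G contains the 4-clique {1, 2, 4, 5}. A clique must lie in a single bag of any decomposition, so no decomposition can have width below 3. Combining the bounds, tw(G) = 3.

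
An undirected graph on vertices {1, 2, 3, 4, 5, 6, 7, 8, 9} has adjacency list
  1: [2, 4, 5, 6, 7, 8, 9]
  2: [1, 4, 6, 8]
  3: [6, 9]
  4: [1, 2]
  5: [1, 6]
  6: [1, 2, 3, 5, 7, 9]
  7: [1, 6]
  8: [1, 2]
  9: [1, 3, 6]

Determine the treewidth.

A width-2 tree decomposition is:
Bags: B1 = {1, 6, 9}  B2 = {3, 6, 9}  B3 = {1, 2, 6}  B4 = {1, 6, 7}  B5 = {1, 2, 4}  B6 = {1, 2, 8}  B7 = {1, 5, 6}
Tree: B1–B2, B1–B3, B1–B4, B3–B5, B3–B6, B1–B7
The largest bag has 3 vertices, giving width 2; this decomposition certifies tw(G) ≤ 2. Conversely, {1, 2, 8} is a clique of size 3, and the vertices of any clique must share a bag in every tree decomposition; so some bag has ≥ 3 vertices and tw(G) ≥ 2. Combining the bounds, tw(G) = 2.

2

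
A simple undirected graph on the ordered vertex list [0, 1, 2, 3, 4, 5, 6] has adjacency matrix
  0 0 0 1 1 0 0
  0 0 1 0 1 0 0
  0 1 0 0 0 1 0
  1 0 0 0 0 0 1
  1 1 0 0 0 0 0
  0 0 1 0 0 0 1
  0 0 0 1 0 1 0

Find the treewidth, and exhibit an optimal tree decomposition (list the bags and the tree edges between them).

Treewidth 2.
One such decomposition:
Bags: B1 = {2, 5, 6}  B2 = {1, 2, 6}  B3 = {1, 4, 6}  B4 = {0, 4, 6}  B5 = {0, 3, 6}
Tree: B1–B2, B2–B3, B3–B4, B4–B5

The largest bag has 3 vertices, giving width 2; this decomposition certifies tw(G) ≤ 2. For the lower bound, G contains the cycle 6–5–2–1–4–0–3–6, so G is not a forest; only forests have treewidth ≤ 1, hence tw(G) ≥ 2. The upper and lower bounds meet at 2, so that is the treewidth.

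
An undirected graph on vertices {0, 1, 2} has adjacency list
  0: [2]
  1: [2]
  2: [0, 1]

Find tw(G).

1

A width-1 tree decomposition is:
Bags: B1 = {1, 2}  B2 = {0, 2}
Tree: B1–B2
The largest bag has 2 vertices, giving width 1; this decomposition certifies tw(G) ≤ 1. G has an edge, so its treewidth is at least 1. Therefore the treewidth is 1.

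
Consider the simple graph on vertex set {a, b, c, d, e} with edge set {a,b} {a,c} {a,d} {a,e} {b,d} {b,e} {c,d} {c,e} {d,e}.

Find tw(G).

A width-3 tree decomposition is:
Bags: B1 = {a, b, d, e}  B2 = {a, c, d, e}
Tree: B1–B2
Each bag holds 4 vertices, so the decomposition has width 3, which upper-bounds the treewidth. On the other hand G contains the 4-clique {a, c, d, e}. A clique must lie in a single bag of any decomposition, so no decomposition can have width below 3. Combining the bounds, tw(G) = 3.

3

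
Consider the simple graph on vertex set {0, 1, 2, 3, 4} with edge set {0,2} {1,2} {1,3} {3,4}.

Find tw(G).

1

A width-1 tree decomposition is:
Bags: B1 = {0, 2}  B2 = {1, 2}  B3 = {1, 3}  B4 = {3, 4}
Tree: B1–B2, B2–B3, B3–B4
Every bag has size at most 2, so the width is 2 − 1 = 1 and tw(G) ≤ 1. Any graph with an edge has treewidth ≥ 1, and G has the edge 0–2. The upper and lower bounds meet at 1, so that is the treewidth.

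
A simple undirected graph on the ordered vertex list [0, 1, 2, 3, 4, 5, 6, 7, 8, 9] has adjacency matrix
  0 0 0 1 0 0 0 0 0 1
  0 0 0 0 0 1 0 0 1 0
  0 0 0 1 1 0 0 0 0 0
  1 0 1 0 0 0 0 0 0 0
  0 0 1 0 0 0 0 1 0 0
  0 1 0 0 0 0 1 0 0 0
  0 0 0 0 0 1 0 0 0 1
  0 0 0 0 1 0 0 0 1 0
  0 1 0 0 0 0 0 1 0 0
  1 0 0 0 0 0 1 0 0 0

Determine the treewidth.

2

A width-2 tree decomposition is:
Bags: B1 = {5, 6, 9}  B2 = {0, 5, 9}  B3 = {0, 3, 5}  B4 = {2, 3, 5}  B5 = {2, 4, 5}  B6 = {4, 5, 7}  B7 = {5, 7, 8}  B8 = {1, 5, 8}
Tree: B1–B2, B2–B3, B3–B4, B4–B5, B5–B6, B6–B7, B7–B8
The largest bag has 3 vertices, giving width 2; this decomposition certifies tw(G) ≤ 2. Since 5–6–9–0–3–2–4–7–8–1–5 is a cycle in G, G is not acyclic. Forests are exactly the graphs of treewidth ≤ 1, so tw(G) ≥ 2. Combining the bounds, tw(G) = 2.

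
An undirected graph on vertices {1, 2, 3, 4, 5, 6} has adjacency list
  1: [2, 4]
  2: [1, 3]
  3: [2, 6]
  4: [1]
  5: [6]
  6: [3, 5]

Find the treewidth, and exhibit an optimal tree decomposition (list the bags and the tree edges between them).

Each bag holds 2 vertices, so the decomposition has width 1, which upper-bounds the treewidth. G has an edge, so its treewidth is at least 1. Combining the bounds, tw(G) = 1.

Treewidth 1.
One such decomposition:
Bags: B1 = {1, 4}  B2 = {1, 2}  B3 = {2, 3}  B4 = {3, 6}  B5 = {5, 6}
Tree: B1–B2, B2–B3, B3–B4, B4–B5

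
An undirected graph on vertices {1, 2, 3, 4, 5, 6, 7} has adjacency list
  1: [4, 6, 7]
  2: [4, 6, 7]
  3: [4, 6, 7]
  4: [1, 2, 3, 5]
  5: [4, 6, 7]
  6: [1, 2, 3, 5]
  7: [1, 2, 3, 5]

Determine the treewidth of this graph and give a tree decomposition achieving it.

Treewidth 3.
One such decomposition:
Bags: B1 = {4, 5, 6, 7}  B2 = {3, 4, 6, 7}  B3 = {2, 4, 6, 7}  B4 = {1, 4, 6, 7}
Tree: B1–B2, B2–B3, B3–B4

Each bag holds 4 vertices, so the decomposition has width 3, which upper-bounds the treewidth. For the lower bound: the 4 vertex sets {4,5}, {3,6}, {7}, {2} are disjoint, each induces a connected subgraph, and every pair is joined by at least one edge of G. Contracting each set to a single vertex therefore yields K_{4} as a minor, and since treewidth is minor-monotone, tw(G) ≥ tw(K_{4}) = 3. The upper and lower bounds meet at 3, so that is the treewidth.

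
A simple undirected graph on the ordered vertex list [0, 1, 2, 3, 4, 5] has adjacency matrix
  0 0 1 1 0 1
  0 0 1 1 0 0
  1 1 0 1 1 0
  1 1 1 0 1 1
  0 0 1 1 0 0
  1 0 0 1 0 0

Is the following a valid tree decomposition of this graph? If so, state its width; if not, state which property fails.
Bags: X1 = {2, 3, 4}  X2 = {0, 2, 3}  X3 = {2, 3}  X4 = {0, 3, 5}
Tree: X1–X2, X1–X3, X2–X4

A tree decomposition must satisfy three properties: every vertex lies in some bag; for every edge, both endpoints lie together in some bag; and for every vertex, the bags containing it form a connected subtree. Here vertex 1 appears in no bag, so the decomposition is invalid.

No — vertex 1 appears in no bag.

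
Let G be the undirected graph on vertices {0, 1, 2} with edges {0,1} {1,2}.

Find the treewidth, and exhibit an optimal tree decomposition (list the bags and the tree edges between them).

Treewidth 1.
One such decomposition:
Bags: B1 = {1, 2}  B2 = {0, 1}
Tree: B1–B2

The largest bag has 2 vertices, giving width 1; this decomposition certifies tw(G) ≤ 1. G has an edge, so its treewidth is at least 1. Hence tw(G) = 1 exactly.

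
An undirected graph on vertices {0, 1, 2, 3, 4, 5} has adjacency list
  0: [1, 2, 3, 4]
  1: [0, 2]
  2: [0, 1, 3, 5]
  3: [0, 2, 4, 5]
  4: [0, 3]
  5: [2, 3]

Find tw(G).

2

A width-2 tree decomposition is:
Bags: B1 = {0, 2, 3}  B2 = {0, 3, 4}  B3 = {0, 1, 2}  B4 = {2, 3, 5}
Tree: B1–B2, B1–B3, B1–B4
Each bag holds 3 vertices, so the decomposition has width 2, which upper-bounds the treewidth. Conversely, {0, 1, 2} is a clique of size 3, and the vertices of any clique must share a bag in every tree decomposition; so some bag has ≥ 3 vertices and tw(G) ≥ 2. Combining the bounds, tw(G) = 2.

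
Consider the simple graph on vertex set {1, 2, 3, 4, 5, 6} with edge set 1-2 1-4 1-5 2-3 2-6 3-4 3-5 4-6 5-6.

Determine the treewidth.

A width-3 tree decomposition is:
Bags: B1 = {1, 2, 3, 6}  B2 = {1, 3, 4, 6}  B3 = {1, 3, 5, 6}
Tree: B1–B2, B2–B3
Each bag holds 4 vertices, so the decomposition has width 3, which upper-bounds the treewidth. For the lower bound: the 4 vertex sets {2,3}, {1,4}, {6}, {5} are disjoint, each induces a connected subgraph, and every pair is joined by at least one edge of G. Contracting each set to a single vertex therefore yields K_{4} as a minor, and since treewidth is minor-monotone, tw(G) ≥ tw(K_{4}) = 3. Therefore the treewidth is 3.

3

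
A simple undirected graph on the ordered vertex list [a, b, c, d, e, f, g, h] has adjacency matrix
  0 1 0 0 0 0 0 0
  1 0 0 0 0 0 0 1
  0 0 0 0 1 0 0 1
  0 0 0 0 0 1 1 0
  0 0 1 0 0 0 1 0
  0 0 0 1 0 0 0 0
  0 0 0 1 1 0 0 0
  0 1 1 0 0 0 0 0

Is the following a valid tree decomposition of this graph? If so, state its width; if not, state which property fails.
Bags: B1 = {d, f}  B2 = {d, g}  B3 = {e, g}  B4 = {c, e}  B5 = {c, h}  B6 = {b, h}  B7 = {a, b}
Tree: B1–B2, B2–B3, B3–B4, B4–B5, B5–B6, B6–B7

Yes; width 1.

Every vertex of G appears in some bag (union = {a, b, c, d, e, f, g, h}); every edge is covered by a bag; and for each vertex v the set of bags containing v is connected in the bag tree. The decomposition is therefore valid. The largest bag has 2 vertices, so the width is 1.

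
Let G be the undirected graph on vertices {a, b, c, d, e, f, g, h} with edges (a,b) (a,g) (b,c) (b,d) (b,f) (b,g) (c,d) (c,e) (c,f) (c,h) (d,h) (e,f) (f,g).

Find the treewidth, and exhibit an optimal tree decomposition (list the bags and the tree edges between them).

Every bag has size at most 3, so the width is 3 − 1 = 2 and tw(G) ≤ 2. For the lower bound, the 3 vertices {c, e, f} are pairwise adjacent, and any tree decomposition puts a clique entirely inside one bag — forcing width ≥ 2. Hence tw(G) = 2 exactly.

Treewidth 2.
One such decomposition:
Bags: B1 = {b, f, g}  B2 = {b, c, f}  B3 = {b, c, d}  B4 = {c, d, h}  B5 = {c, e, f}  B6 = {a, b, g}
Tree: B1–B2, B2–B3, B3–B4, B2–B5, B1–B6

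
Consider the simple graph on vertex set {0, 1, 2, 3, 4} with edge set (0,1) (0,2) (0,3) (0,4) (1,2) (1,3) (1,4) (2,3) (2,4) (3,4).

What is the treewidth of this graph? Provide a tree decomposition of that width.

Treewidth 4.
One optimal decomposition is:
Bags: B1 = {0, 1, 2, 3, 4}
Tree: (single bag)

A single bag containing all 5 vertices is trivially a valid decomposition of width 4. Conversely, {0, 1, 2, 3, 4} is a clique of size 5, and the vertices of any clique must share a bag in every tree decomposition; so some bag has ≥ 5 vertices and tw(G) ≥ 4. Therefore the treewidth is 4.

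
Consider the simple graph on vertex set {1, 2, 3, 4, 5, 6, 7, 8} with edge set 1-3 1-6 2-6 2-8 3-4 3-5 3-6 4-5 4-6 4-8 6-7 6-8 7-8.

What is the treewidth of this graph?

2

A width-2 tree decomposition is:
Bags: B1 = {3, 4, 6}  B2 = {4, 6, 8}  B3 = {6, 7, 8}  B4 = {1, 3, 6}  B5 = {3, 4, 5}  B6 = {2, 6, 8}
Tree: B1–B2, B2–B3, B1–B4, B1–B5, B2–B6
The largest bag has 3 vertices, giving width 2; this decomposition certifies tw(G) ≤ 2. Conversely, {3, 4, 5} is a clique of size 3, and the vertices of any clique must share a bag in every tree decomposition; so some bag has ≥ 3 vertices and tw(G) ≥ 2. The upper and lower bounds meet at 2, so that is the treewidth.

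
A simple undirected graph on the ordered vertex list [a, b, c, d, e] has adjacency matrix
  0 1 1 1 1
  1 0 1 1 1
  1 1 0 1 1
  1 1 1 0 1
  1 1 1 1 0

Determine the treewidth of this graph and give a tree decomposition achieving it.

A single bag containing all 5 vertices is trivially a valid decomposition of width 4. On the other hand G contains the 5-clique {a, b, c, d, e}. A clique must lie in a single bag of any decomposition, so no decomposition can have width below 4. Combining the bounds, tw(G) = 4.

Treewidth 4.
One such decomposition:
Bags: B1 = {a, b, c, d, e}
Tree: (single bag)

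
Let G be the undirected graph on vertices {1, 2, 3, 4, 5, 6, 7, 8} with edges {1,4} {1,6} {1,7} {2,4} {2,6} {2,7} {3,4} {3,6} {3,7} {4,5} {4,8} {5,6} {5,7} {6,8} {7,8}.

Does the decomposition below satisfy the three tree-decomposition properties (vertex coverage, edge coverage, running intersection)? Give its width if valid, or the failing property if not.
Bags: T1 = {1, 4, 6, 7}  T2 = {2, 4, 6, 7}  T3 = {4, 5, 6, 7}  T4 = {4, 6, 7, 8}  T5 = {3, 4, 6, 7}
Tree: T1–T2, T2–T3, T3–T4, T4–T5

Yes; width 3.

Vertex coverage: the bags together contain {1, 2, 3, 4, 5, 6, 7, 8}, the full vertex set. Edge coverage: each edge of G has both endpoints in at least one bag. Running intersection: for every vertex, the bags containing it form a connected subtree. All three properties hold, so this is a valid tree decomposition of width max|bag| − 1 = 3, and hence tw(G) ≤ 3.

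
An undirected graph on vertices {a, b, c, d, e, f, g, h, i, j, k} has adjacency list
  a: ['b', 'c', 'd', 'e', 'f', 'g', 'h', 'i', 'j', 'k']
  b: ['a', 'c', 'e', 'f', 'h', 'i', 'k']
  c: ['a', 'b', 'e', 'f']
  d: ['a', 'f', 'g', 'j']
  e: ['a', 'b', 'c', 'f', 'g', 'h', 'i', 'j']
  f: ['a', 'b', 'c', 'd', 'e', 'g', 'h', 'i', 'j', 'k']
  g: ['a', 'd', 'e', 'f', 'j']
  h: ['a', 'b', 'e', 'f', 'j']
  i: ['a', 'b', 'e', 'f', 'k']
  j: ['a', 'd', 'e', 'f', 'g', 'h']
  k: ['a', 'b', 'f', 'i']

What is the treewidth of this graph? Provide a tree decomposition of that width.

Treewidth 4.
One such decomposition:
Bags: B1 = {a, b, e, f, h}  B2 = {a, b, c, e, f}  B3 = {a, e, f, h, j}  B4 = {a, b, e, f, i}  B5 = {a, b, f, i, k}  B6 = {a, e, f, g, j}  B7 = {a, d, f, g, j}
Tree: B1–B2, B1–B3, B1–B4, B4–B5, B3–B6, B6–B7

The largest bag has 5 vertices, giving width 4; this decomposition certifies tw(G) ≤ 4. Conversely, {a, d, f, g, j} is a clique of size 5, and the vertices of any clique must share a bag in every tree decomposition; so some bag has ≥ 5 vertices and tw(G) ≥ 4. Combining the bounds, tw(G) = 4.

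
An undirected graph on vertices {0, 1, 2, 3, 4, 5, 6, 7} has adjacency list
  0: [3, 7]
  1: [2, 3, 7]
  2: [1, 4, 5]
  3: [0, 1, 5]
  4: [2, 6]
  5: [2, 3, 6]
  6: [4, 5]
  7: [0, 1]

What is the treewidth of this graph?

A width-2 tree decomposition is:
Bags: B1 = {0, 1, 7}  B2 = {0, 1, 3}  B3 = {1, 2, 3}  B4 = {2, 3, 5}  B5 = {2, 4, 5}  B6 = {4, 5, 6}
Tree: B1–B2, B2–B3, B3–B4, B4–B5, B5–B6
The largest bag has 3 vertices, giving width 2; this decomposition certifies tw(G) ≤ 2. The edges 7–0–3–1–7 form a cycle, so G is not a tree and its treewidth is at least 2. Therefore the treewidth is 2.

2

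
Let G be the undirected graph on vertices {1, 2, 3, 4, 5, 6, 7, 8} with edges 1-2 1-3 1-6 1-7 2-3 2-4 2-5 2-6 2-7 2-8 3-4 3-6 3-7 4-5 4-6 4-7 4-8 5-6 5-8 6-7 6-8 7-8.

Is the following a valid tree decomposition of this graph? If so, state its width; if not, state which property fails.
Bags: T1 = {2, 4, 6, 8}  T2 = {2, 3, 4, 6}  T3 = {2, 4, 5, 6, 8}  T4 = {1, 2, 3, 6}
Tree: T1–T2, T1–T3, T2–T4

A tree decomposition must satisfy three properties: every vertex lies in some bag; for every edge, both endpoints lie together in some bag; and for every vertex, the bags containing it form a connected subtree. Here vertex 7 appears in no bag, so the decomposition is invalid.

No — vertex 7 appears in no bag.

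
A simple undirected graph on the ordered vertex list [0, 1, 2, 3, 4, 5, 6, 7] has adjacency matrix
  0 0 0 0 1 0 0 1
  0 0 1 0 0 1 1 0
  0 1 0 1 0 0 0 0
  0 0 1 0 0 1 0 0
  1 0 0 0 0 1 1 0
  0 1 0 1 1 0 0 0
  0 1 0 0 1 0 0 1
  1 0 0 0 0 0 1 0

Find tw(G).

2

A width-2 tree decomposition is:
Bags: B1 = {0, 6, 7}  B2 = {0, 4, 6}  B3 = {1, 4, 6}  B4 = {1, 4, 5}  B5 = {1, 2, 5}  B6 = {2, 3, 5}
Tree: B1–B2, B2–B3, B3–B4, B4–B5, B5–B6
Each bag holds 3 vertices, so the decomposition has width 2, which upper-bounds the treewidth. The edges 7–0–4–6–7 form a cycle, so G is not a tree and its treewidth is at least 2. The upper and lower bounds meet at 2, so that is the treewidth.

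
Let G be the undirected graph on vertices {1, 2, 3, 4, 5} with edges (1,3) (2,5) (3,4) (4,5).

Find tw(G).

A width-1 tree decomposition is:
Bags: B1 = {2, 5}  B2 = {4, 5}  B3 = {3, 4}  B4 = {1, 3}
Tree: B1–B2, B2–B3, B3–B4
The largest bag has 2 vertices, giving width 1; this decomposition certifies tw(G) ≤ 1. Since G has at least one edge (e.g. 2–5), it is not an edgeless graph, so tw(G) ≥ 1. Therefore the treewidth is 1.

1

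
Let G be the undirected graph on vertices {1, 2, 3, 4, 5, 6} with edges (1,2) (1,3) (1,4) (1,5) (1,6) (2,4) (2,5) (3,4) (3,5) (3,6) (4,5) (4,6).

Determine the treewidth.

3

A width-3 tree decomposition is:
Bags: B1 = {1, 3, 4, 5}  B2 = {1, 2, 4, 5}  B3 = {1, 3, 4, 6}
Tree: B1–B2, B1–B3
Every bag has size at most 4, so the width is 4 − 1 = 3 and tw(G) ≤ 3. On the other hand G contains the 4-clique {1, 2, 4, 5}. A clique must lie in a single bag of any decomposition, so no decomposition can have width below 3. The upper and lower bounds meet at 3, so that is the treewidth.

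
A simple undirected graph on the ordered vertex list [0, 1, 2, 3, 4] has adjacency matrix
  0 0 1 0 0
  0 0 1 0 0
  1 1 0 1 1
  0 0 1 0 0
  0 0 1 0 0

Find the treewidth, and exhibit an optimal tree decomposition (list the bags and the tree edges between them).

The largest bag has 2 vertices, giving width 1; this decomposition certifies tw(G) ≤ 1. Since G has at least one edge (e.g. 3–2), it is not an edgeless graph, so tw(G) ≥ 1. Therefore the treewidth is 1.

Treewidth 1.
Bags: B1 = {2, 3}  B2 = {0, 2}  B3 = {1, 2}  B4 = {2, 4}
Tree: B1–B2, B2–B3, B2–B4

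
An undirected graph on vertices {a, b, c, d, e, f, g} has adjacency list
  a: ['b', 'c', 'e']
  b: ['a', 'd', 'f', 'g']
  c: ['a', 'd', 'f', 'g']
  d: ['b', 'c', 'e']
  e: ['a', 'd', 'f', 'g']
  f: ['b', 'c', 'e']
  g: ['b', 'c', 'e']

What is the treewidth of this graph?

3

A width-3 tree decomposition is:
Bags: B1 = {b, c, d, e}  B2 = {b, c, e, f}  B3 = {b, c, e, g}  B4 = {a, b, c, e}
Tree: B1–B2, B2–B3, B3–B4
The largest bag has 4 vertices, giving width 3; this decomposition certifies tw(G) ≤ 3. For the lower bound: the 4 vertex sets {c,d}, {e,f}, {b}, {g} are disjoint, each induces a connected subgraph, and every pair is joined by at least one edge of G. Contracting each set to a single vertex therefore yields K_{4} as a minor, and since treewidth is minor-monotone, tw(G) ≥ tw(K_{4}) = 3. Combining the bounds, tw(G) = 3.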